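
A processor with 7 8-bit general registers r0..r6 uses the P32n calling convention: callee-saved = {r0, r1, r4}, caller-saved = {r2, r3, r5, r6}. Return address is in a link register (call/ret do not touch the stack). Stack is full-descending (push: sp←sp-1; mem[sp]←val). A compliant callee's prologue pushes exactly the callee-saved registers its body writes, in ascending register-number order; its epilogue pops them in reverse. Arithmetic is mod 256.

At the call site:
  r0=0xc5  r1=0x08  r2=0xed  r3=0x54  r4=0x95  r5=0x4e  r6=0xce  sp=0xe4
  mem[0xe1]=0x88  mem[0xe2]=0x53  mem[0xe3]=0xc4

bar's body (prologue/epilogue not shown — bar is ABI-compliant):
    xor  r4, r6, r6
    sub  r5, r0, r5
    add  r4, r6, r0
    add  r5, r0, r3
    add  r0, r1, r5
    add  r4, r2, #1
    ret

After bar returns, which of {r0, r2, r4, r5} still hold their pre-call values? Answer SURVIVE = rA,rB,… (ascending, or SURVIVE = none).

SURVIVE = r0,r2,r4

prologue: push r0 -> mem[0xe3]=0xc5, sp=0xe3
prologue: push r4 -> mem[0xe2]=0x95, sp=0xe2
body[0] xor  r4, r6, r6 -> r4=0x00
body[1] sub  r5, r0, r5 -> r5=0x77
body[2] add  r4, r6, r0 -> r4=0x93
body[3] add  r5, r0, r3 -> r5=0x19
body[4] add  r0, r1, r5 -> r0=0x21
body[5] add  r4, r2, #1 -> r4=0xee
epilogue: pop r4=0x95, sp=0xe3
epilogue: pop r0=0xc5, sp=0xe4
r0: callee-saved, written=True
r2: caller-saved, written=False
r4: callee-saved, written=True
r5: caller-saved, written=True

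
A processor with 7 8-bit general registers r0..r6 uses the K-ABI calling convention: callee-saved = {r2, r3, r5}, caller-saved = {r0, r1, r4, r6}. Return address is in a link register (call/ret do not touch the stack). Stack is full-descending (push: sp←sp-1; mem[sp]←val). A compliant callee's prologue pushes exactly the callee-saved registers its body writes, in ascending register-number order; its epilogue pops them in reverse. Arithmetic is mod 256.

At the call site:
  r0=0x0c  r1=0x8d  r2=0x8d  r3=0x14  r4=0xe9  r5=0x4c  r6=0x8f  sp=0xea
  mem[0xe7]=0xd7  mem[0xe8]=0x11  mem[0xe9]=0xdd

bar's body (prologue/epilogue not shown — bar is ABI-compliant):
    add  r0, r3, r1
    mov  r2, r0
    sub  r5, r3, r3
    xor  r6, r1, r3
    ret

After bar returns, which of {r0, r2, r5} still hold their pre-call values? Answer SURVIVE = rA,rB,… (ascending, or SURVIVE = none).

prologue: push r2 -> mem[0xe9]=0x8d, sp=0xe9
prologue: push r5 -> mem[0xe8]=0x4c, sp=0xe8
body[0] add  r0, r3, r1 -> r0=0xa1
body[1] mov  r2, r0 -> r2=0xa1
body[2] sub  r5, r3, r3 -> r5=0x00
body[3] xor  r6, r1, r3 -> r6=0x99
epilogue: pop r5=0x4c, sp=0xe9
epilogue: pop r2=0x8d, sp=0xea
r0: caller-saved, written=True
r2: callee-saved, written=True
r5: callee-saved, written=True

SURVIVE = r2,r5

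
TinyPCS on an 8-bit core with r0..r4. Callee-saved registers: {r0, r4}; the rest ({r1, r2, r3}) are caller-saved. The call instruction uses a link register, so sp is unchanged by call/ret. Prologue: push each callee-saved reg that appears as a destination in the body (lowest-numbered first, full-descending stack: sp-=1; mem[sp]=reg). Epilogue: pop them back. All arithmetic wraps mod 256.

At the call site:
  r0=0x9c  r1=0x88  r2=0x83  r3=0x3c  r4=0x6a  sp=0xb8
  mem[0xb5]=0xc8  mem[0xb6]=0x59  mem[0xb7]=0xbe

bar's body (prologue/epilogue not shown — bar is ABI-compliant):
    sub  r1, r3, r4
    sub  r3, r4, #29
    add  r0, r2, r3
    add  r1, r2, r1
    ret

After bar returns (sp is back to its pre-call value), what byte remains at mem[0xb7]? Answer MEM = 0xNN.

prologue: push r0 → mem[0xb7]=0x9c, sp=0xb7
body[0] sub  r1, r3, r4 → r1=0xd2
body[1] sub  r3, r4, #29 → r3=0x4d
body[2] add  r0, r2, r3 → r0=0xd0
body[3] add  r1, r2, r1 → r1=0x55
epilogue: pop r0=0x9c, sp=0xb8
prologue pushed ['r0'] at ['0xb7']

MEM = 0x9c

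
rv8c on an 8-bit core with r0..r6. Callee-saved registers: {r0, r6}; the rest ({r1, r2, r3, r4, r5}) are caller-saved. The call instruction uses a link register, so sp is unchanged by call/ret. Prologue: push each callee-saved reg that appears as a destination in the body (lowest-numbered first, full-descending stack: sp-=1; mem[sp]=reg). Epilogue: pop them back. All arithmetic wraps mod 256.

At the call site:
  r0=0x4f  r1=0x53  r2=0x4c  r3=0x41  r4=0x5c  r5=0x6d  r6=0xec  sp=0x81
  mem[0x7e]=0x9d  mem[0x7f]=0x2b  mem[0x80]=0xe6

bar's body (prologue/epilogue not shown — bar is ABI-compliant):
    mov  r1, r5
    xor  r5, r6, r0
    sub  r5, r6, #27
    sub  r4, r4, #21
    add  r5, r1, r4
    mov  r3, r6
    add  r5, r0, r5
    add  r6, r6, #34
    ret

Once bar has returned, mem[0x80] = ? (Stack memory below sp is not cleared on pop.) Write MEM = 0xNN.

MEM = 0xec

prologue: push r6 -> mem[0x80]=0xec, sp=0x80
body[0] mov  r1, r5 -> r1=0x6d
body[1] xor  r5, r6, r0 -> r5=0xa3
body[2] sub  r5, r6, #27 -> r5=0xd1
body[3] sub  r4, r4, #21 -> r4=0x47
body[4] add  r5, r1, r4 -> r5=0xb4
body[5] mov  r3, r6 -> r3=0xec
body[6] add  r5, r0, r5 -> r5=0x03
body[7] add  r6, r6, #34 -> r6=0x0e
epilogue: pop r6=0xec, sp=0x81
prologue pushed ['r6'] at ['0x80']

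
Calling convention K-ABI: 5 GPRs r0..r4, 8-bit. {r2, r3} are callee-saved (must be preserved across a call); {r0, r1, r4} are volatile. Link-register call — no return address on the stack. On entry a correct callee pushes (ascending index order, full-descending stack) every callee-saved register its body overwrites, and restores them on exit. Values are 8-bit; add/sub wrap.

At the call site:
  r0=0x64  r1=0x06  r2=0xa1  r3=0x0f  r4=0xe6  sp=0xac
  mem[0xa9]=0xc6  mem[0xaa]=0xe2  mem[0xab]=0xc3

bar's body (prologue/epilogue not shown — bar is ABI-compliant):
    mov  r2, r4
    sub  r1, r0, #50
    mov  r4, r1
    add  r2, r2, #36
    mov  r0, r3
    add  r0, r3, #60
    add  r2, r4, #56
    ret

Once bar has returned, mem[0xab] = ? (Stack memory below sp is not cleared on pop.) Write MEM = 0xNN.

MEM = 0xa1

prologue: push r2 -> mem[0xab]=0xa1, sp=0xab
body[0] mov  r2, r4 -> r2=0xe6
body[1] sub  r1, r0, #50 -> r1=0x32
body[2] mov  r4, r1 -> r4=0x32
body[3] add  r2, r2, #36 -> r2=0x0a
body[4] mov  r0, r3 -> r0=0x0f
body[5] add  r0, r3, #60 -> r0=0x4b
body[6] add  r2, r4, #56 -> r2=0x6a
epilogue: pop r2=0xa1, sp=0xac
prologue pushed ['r2'] at ['0xab']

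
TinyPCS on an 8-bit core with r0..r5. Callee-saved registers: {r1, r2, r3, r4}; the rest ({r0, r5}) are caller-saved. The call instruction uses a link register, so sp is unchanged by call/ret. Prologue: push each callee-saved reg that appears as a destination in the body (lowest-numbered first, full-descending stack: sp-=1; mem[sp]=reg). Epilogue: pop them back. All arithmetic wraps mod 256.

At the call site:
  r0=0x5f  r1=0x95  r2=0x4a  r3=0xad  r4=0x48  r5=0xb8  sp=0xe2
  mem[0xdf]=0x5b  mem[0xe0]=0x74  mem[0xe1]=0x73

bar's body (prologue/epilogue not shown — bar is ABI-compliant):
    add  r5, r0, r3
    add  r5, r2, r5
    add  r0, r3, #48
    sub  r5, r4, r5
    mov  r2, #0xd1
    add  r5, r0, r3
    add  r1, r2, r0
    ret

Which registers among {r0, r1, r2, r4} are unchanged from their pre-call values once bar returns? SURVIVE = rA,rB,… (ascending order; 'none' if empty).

SURVIVE = r1,r2,r4

prologue: push r1 -> mem[0xe1]=0x95, sp=0xe1
prologue: push r2 -> mem[0xe0]=0x4a, sp=0xe0
body[0] add  r5, r0, r3 -> r5=0x0c
body[1] add  r5, r2, r5 -> r5=0x56
body[2] add  r0, r3, #48 -> r0=0xdd
body[3] sub  r5, r4, r5 -> r5=0xf2
body[4] mov  r2, #0xd1 -> r2=0xd1
body[5] add  r5, r0, r3 -> r5=0x8a
body[6] add  r1, r2, r0 -> r1=0xae
epilogue: pop r2=0x4a, sp=0xe1
epilogue: pop r1=0x95, sp=0xe2
r0: caller-saved, written=True
r1: callee-saved, written=True
r2: callee-saved, written=True
r4: callee-saved, written=False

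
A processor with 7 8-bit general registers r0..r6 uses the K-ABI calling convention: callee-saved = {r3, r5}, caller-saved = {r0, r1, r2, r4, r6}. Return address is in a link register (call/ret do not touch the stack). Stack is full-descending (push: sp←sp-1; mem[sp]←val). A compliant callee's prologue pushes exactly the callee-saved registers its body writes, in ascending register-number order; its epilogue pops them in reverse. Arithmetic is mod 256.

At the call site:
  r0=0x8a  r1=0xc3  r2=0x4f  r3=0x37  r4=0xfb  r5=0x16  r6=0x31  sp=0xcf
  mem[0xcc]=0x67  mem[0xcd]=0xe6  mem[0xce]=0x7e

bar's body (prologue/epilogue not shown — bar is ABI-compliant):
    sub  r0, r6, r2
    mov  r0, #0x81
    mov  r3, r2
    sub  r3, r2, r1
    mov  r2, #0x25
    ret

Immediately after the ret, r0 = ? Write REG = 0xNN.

REG = 0x81

prologue: push r3 -> mem[0xce]=0x37, sp=0xce
body[0] sub  r0, r6, r2 -> r0=0xe2
body[1] mov  r0, #0x81 -> r0=0x81
body[2] mov  r3, r2 -> r3=0x4f
body[3] sub  r3, r2, r1 -> r3=0x8c
body[4] mov  r2, #0x25 -> r2=0x25
epilogue: pop r3=0x37, sp=0xcf
r0 is caller-saved -> body value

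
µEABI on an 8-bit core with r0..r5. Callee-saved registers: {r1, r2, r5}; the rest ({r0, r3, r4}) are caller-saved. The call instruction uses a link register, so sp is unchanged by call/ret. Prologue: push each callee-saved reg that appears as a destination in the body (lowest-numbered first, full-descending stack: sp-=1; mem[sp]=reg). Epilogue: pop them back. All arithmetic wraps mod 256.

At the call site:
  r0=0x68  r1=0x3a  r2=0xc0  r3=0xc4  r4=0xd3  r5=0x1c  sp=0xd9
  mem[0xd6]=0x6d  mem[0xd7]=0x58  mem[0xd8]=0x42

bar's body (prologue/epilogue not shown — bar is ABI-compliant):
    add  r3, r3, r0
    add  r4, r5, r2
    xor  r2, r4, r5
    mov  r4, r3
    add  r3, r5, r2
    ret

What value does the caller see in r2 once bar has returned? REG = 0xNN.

REG = 0xc0

prologue: push r2 → mem[0xd8]=0xc0, sp=0xd8
body[0] add  r3, r3, r0 → r3=0x2c
body[1] add  r4, r5, r2 → r4=0xdc
body[2] xor  r2, r4, r5 → r2=0xc0
body[3] mov  r4, r3 → r4=0x2c
body[4] add  r3, r5, r2 → r3=0xdc
epilogue: pop r2=0xc0, sp=0xd9
r2 is callee-saved → restored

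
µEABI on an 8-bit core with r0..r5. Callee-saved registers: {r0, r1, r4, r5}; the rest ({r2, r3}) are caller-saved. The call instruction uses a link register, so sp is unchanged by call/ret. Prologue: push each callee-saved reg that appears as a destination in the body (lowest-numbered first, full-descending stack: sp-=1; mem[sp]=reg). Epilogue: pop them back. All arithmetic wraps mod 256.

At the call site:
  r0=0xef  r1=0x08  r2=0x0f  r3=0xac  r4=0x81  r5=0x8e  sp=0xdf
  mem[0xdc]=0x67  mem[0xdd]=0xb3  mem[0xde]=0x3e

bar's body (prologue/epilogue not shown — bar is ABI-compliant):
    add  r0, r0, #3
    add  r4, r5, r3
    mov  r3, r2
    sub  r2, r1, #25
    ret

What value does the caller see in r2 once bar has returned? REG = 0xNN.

REG = 0xef

prologue: push r0 → mem[0xde]=0xef, sp=0xde
prologue: push r4 → mem[0xdd]=0x81, sp=0xdd
body[0] add  r0, r0, #3 → r0=0xf2
body[1] add  r4, r5, r3 → r4=0x3a
body[2] mov  r3, r2 → r3=0x0f
body[3] sub  r2, r1, #25 → r2=0xef
epilogue: pop r4=0x81, sp=0xde
epilogue: pop r0=0xef, sp=0xdf
r2 is caller-saved → body value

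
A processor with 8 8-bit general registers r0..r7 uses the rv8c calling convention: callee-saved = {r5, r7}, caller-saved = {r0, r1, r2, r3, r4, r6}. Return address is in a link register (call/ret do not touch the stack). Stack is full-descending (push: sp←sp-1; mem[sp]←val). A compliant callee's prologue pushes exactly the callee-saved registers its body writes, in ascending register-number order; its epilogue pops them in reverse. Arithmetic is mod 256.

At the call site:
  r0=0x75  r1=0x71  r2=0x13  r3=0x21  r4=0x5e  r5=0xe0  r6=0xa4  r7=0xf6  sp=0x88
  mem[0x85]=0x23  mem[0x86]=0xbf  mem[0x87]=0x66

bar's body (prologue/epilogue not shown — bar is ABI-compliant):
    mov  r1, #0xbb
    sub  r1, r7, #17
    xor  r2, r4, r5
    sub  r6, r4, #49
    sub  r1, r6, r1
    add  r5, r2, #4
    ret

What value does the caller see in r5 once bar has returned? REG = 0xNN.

REG = 0xe0

prologue: push r5 → mem[0x87]=0xe0, sp=0x87
body[0] mov  r1, #0xbb → r1=0xbb
body[1] sub  r1, r7, #17 → r1=0xe5
body[2] xor  r2, r4, r5 → r2=0xbe
body[3] sub  r6, r4, #49 → r6=0x2d
body[4] sub  r1, r6, r1 → r1=0x48
body[5] add  r5, r2, #4 → r5=0xc2
epilogue: pop r5=0xe0, sp=0x88
r5 is callee-saved → restored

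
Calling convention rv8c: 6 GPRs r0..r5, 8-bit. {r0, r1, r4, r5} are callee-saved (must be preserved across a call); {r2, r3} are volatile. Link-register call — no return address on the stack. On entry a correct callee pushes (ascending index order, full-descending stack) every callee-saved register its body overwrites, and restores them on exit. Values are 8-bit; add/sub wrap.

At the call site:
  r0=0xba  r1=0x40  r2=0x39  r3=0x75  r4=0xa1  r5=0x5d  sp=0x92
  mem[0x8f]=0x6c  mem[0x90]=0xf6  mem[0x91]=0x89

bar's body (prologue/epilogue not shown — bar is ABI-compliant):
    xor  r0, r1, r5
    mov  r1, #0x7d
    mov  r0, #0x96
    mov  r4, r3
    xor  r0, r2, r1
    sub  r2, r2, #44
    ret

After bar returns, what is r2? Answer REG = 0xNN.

REG = 0x0d

prologue: push r0 -> mem[0x91]=0xba, sp=0x91
prologue: push r1 -> mem[0x90]=0x40, sp=0x90
prologue: push r4 -> mem[0x8f]=0xa1, sp=0x8f
body[0] xor  r0, r1, r5 -> r0=0x1d
body[1] mov  r1, #0x7d -> r1=0x7d
body[2] mov  r0, #0x96 -> r0=0x96
body[3] mov  r4, r3 -> r4=0x75
body[4] xor  r0, r2, r1 -> r0=0x44
body[5] sub  r2, r2, #44 -> r2=0x0d
epilogue: pop r4=0xa1, sp=0x90
epilogue: pop r1=0x40, sp=0x91
epilogue: pop r0=0xba, sp=0x92
r2 is caller-saved -> body value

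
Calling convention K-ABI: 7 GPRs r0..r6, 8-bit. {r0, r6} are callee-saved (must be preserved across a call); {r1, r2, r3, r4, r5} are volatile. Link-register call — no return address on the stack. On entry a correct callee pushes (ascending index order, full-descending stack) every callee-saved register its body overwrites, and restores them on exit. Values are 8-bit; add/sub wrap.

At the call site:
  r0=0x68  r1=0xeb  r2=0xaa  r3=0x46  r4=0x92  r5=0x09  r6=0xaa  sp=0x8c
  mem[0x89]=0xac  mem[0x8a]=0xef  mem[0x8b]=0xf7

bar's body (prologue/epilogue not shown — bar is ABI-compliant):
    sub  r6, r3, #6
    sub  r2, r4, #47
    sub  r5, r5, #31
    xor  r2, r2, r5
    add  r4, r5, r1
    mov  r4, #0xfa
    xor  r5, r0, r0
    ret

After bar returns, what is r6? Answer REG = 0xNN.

prologue: push r6 → mem[0x8b]=0xaa, sp=0x8b
body[0] sub  r6, r3, #6 → r6=0x40
body[1] sub  r2, r4, #47 → r2=0x63
body[2] sub  r5, r5, #31 → r5=0xea
body[3] xor  r2, r2, r5 → r2=0x89
body[4] add  r4, r5, r1 → r4=0xd5
body[5] mov  r4, #0xfa → r4=0xfa
body[6] xor  r5, r0, r0 → r5=0x00
epilogue: pop r6=0xaa, sp=0x8c
r6 is callee-saved → restored

REG = 0xaa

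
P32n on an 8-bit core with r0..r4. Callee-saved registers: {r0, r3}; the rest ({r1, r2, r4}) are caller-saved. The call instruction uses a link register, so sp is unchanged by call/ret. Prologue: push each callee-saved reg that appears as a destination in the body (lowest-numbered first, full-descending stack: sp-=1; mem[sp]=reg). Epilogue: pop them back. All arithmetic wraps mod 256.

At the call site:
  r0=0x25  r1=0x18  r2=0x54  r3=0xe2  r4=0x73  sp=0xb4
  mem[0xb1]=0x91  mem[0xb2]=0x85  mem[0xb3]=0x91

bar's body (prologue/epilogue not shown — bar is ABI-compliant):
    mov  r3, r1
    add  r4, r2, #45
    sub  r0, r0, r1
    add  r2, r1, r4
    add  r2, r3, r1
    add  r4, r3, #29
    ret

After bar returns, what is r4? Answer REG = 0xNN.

prologue: push r0 -> mem[0xb3]=0x25, sp=0xb3
prologue: push r3 -> mem[0xb2]=0xe2, sp=0xb2
body[0] mov  r3, r1 -> r3=0x18
body[1] add  r4, r2, #45 -> r4=0x81
body[2] sub  r0, r0, r1 -> r0=0x0d
body[3] add  r2, r1, r4 -> r2=0x99
body[4] add  r2, r3, r1 -> r2=0x30
body[5] add  r4, r3, #29 -> r4=0x35
epilogue: pop r3=0xe2, sp=0xb3
epilogue: pop r0=0x25, sp=0xb4
r4 is caller-saved -> body value

REG = 0x35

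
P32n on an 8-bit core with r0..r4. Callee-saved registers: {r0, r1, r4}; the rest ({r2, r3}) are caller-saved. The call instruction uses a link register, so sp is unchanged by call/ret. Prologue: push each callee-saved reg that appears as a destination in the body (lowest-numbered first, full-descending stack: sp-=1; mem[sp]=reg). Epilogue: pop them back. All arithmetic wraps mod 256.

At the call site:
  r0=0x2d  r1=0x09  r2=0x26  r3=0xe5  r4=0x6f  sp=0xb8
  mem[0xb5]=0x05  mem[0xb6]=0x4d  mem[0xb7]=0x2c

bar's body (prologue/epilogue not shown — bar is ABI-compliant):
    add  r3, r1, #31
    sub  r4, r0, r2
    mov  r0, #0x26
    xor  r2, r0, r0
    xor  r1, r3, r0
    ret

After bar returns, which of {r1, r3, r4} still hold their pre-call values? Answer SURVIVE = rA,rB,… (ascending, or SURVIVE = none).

prologue: push r0 -> mem[0xb7]=0x2d, sp=0xb7
prologue: push r1 -> mem[0xb6]=0x09, sp=0xb6
prologue: push r4 -> mem[0xb5]=0x6f, sp=0xb5
body[0] add  r3, r1, #31 -> r3=0x28
body[1] sub  r4, r0, r2 -> r4=0x07
body[2] mov  r0, #0x26 -> r0=0x26
body[3] xor  r2, r0, r0 -> r2=0x00
body[4] xor  r1, r3, r0 -> r1=0x0e
epilogue: pop r4=0x6f, sp=0xb6
epilogue: pop r1=0x09, sp=0xb7
epilogue: pop r0=0x2d, sp=0xb8
r1: callee-saved, written=True
r3: caller-saved, written=True
r4: callee-saved, written=True

SURVIVE = r1,r4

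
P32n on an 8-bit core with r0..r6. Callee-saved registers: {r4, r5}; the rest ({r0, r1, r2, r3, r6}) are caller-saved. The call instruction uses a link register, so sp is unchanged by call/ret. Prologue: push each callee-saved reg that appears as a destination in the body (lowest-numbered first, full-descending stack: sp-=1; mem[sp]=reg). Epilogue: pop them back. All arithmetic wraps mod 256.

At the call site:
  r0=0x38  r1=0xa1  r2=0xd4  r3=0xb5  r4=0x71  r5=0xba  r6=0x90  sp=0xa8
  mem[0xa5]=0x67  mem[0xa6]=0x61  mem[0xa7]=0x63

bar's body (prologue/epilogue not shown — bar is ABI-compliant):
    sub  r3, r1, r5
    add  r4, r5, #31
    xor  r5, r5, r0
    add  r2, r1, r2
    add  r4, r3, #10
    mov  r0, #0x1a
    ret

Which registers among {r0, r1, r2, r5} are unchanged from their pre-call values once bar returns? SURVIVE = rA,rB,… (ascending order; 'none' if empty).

prologue: push r4 -> mem[0xa7]=0x71, sp=0xa7
prologue: push r5 -> mem[0xa6]=0xba, sp=0xa6
body[0] sub  r3, r1, r5 -> r3=0xe7
body[1] add  r4, r5, #31 -> r4=0xd9
body[2] xor  r5, r5, r0 -> r5=0x82
body[3] add  r2, r1, r2 -> r2=0x75
body[4] add  r4, r3, #10 -> r4=0xf1
body[5] mov  r0, #0x1a -> r0=0x1a
epilogue: pop r5=0xba, sp=0xa7
epilogue: pop r4=0x71, sp=0xa8
r0: caller-saved, written=True
r1: caller-saved, written=False
r2: caller-saved, written=True
r5: callee-saved, written=True

SURVIVE = r1,r5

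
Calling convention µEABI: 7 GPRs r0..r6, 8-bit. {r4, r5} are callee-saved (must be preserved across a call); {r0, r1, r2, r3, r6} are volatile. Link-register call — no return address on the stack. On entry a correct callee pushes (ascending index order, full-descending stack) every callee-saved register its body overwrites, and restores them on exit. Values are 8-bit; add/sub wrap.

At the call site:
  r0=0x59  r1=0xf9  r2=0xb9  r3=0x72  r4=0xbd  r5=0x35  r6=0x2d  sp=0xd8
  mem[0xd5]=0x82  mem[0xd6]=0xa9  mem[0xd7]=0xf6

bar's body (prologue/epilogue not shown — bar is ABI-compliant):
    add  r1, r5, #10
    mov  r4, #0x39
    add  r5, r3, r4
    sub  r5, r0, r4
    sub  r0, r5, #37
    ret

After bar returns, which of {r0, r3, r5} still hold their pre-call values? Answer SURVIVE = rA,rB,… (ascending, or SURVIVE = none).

prologue: push r4 -> mem[0xd7]=0xbd, sp=0xd7
prologue: push r5 -> mem[0xd6]=0x35, sp=0xd6
body[0] add  r1, r5, #10 -> r1=0x3f
body[1] mov  r4, #0x39 -> r4=0x39
body[2] add  r5, r3, r4 -> r5=0xab
body[3] sub  r5, r0, r4 -> r5=0x20
body[4] sub  r0, r5, #37 -> r0=0xfb
epilogue: pop r5=0x35, sp=0xd7
epilogue: pop r4=0xbd, sp=0xd8
r0: caller-saved, written=True
r3: caller-saved, written=False
r5: callee-saved, written=True

SURVIVE = r3,r5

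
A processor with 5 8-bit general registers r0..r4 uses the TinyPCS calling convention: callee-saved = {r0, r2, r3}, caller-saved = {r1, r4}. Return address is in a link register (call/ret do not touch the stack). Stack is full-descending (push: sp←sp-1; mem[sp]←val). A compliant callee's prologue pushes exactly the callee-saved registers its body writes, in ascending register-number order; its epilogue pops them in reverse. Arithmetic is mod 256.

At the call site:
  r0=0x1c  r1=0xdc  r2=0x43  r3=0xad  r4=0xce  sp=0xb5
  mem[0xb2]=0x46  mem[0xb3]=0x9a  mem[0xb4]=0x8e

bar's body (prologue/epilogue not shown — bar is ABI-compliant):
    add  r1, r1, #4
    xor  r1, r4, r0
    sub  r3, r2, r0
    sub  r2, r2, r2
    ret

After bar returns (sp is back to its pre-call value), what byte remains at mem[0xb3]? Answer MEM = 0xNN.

prologue: push r2 → mem[0xb4]=0x43, sp=0xb4
prologue: push r3 → mem[0xb3]=0xad, sp=0xb3
body[0] add  r1, r1, #4 → r1=0xe0
body[1] xor  r1, r4, r0 → r1=0xd2
body[2] sub  r3, r2, r0 → r3=0x27
body[3] sub  r2, r2, r2 → r2=0x00
epilogue: pop r3=0xad, sp=0xb4
epilogue: pop r2=0x43, sp=0xb5
prologue pushed ['r2', 'r3'] at ['0xb4', '0xb3']

MEM = 0xad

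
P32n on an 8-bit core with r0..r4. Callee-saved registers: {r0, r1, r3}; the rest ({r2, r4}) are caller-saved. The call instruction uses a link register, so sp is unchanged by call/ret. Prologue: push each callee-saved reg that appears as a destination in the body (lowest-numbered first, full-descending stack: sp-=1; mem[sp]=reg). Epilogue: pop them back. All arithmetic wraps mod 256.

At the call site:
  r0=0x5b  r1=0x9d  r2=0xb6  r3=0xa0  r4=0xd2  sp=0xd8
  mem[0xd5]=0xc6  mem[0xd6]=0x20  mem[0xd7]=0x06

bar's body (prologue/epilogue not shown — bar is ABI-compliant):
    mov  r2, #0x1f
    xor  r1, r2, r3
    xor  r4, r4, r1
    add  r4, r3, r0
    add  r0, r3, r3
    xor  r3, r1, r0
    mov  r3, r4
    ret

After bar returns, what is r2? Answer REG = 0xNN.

REG = 0x1f

prologue: push r0 -> mem[0xd7]=0x5b, sp=0xd7
prologue: push r1 -> mem[0xd6]=0x9d, sp=0xd6
prologue: push r3 -> mem[0xd5]=0xa0, sp=0xd5
body[0] mov  r2, #0x1f -> r2=0x1f
body[1] xor  r1, r2, r3 -> r1=0xbf
body[2] xor  r4, r4, r1 -> r4=0x6d
body[3] add  r4, r3, r0 -> r4=0xfb
body[4] add  r0, r3, r3 -> r0=0x40
body[5] xor  r3, r1, r0 -> r3=0xff
body[6] mov  r3, r4 -> r3=0xfb
epilogue: pop r3=0xa0, sp=0xd6
epilogue: pop r1=0x9d, sp=0xd7
epilogue: pop r0=0x5b, sp=0xd8
r2 is caller-saved -> body value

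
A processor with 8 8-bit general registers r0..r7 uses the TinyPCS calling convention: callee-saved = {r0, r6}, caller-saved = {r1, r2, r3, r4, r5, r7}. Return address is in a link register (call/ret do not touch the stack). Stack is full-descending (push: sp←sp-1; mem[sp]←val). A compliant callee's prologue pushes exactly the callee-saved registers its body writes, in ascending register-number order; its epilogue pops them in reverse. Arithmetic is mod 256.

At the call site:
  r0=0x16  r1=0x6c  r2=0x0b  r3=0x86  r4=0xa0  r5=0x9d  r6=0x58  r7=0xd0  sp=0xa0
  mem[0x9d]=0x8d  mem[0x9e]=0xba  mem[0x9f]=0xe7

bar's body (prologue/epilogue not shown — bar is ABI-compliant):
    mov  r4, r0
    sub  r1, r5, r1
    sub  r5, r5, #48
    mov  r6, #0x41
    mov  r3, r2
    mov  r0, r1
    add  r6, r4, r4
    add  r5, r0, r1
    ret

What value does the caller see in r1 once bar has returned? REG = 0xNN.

REG = 0x31

prologue: push r0 -> mem[0x9f]=0x16, sp=0x9f
prologue: push r6 -> mem[0x9e]=0x58, sp=0x9e
body[0] mov  r4, r0 -> r4=0x16
body[1] sub  r1, r5, r1 -> r1=0x31
body[2] sub  r5, r5, #48 -> r5=0x6d
body[3] mov  r6, #0x41 -> r6=0x41
body[4] mov  r3, r2 -> r3=0x0b
body[5] mov  r0, r1 -> r0=0x31
body[6] add  r6, r4, r4 -> r6=0x2c
body[7] add  r5, r0, r1 -> r5=0x62
epilogue: pop r6=0x58, sp=0x9f
epilogue: pop r0=0x16, sp=0xa0
r1 is caller-saved -> body value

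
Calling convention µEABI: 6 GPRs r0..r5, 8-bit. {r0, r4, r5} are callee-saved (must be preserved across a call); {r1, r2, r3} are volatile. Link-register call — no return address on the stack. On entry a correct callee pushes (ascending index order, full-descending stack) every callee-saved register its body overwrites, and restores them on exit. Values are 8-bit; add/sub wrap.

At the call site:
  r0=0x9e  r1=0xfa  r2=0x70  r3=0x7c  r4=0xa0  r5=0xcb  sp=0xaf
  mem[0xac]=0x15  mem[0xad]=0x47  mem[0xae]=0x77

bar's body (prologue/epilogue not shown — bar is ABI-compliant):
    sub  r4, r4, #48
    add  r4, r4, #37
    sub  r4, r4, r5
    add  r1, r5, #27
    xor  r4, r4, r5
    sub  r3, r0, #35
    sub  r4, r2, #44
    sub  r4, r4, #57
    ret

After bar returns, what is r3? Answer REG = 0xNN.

REG = 0x7b

prologue: push r4 → mem[0xae]=0xa0, sp=0xae
body[0] sub  r4, r4, #48 → r4=0x70
body[1] add  r4, r4, #37 → r4=0x95
body[2] sub  r4, r4, r5 → r4=0xca
body[3] add  r1, r5, #27 → r1=0xe6
body[4] xor  r4, r4, r5 → r4=0x01
body[5] sub  r3, r0, #35 → r3=0x7b
body[6] sub  r4, r2, #44 → r4=0x44
body[7] sub  r4, r4, #57 → r4=0x0b
epilogue: pop r4=0xa0, sp=0xaf
r3 is caller-saved → body value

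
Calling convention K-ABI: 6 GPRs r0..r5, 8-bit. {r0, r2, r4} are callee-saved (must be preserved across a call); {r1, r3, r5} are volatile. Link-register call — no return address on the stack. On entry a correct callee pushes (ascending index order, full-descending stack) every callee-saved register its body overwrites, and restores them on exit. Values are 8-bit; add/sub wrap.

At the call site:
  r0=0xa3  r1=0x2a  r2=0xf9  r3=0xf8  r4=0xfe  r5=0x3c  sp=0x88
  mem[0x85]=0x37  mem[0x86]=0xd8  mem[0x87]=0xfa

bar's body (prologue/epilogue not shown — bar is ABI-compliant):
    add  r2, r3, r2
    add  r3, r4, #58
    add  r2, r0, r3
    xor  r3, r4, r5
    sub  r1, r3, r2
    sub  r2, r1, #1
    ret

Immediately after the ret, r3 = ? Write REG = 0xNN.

prologue: push r2 → mem[0x87]=0xf9, sp=0x87
body[0] add  r2, r3, r2 → r2=0xf1
body[1] add  r3, r4, #58 → r3=0x38
body[2] add  r2, r0, r3 → r2=0xdb
body[3] xor  r3, r4, r5 → r3=0xc2
body[4] sub  r1, r3, r2 → r1=0xe7
body[5] sub  r2, r1, #1 → r2=0xe6
epilogue: pop r2=0xf9, sp=0x88
r3 is caller-saved → body value

REG = 0xc2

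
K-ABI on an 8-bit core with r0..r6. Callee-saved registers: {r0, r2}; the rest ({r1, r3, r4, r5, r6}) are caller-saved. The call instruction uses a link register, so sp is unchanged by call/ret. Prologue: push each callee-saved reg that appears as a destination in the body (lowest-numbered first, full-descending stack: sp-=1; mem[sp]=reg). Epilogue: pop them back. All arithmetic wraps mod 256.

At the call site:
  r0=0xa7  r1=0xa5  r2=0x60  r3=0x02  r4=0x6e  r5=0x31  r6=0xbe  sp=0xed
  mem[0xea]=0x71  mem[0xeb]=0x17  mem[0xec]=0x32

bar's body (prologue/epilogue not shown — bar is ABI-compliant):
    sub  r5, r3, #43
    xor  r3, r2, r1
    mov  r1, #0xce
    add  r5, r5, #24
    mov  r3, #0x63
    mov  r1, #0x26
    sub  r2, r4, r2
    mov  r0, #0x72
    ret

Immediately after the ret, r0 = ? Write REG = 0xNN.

REG = 0xa7

prologue: push r0 → mem[0xec]=0xa7, sp=0xec
prologue: push r2 → mem[0xeb]=0x60, sp=0xeb
body[0] sub  r5, r3, #43 → r5=0xd7
body[1] xor  r3, r2, r1 → r3=0xc5
body[2] mov  r1, #0xce → r1=0xce
body[3] add  r5, r5, #24 → r5=0xef
body[4] mov  r3, #0x63 → r3=0x63
body[5] mov  r1, #0x26 → r1=0x26
body[6] sub  r2, r4, r2 → r2=0x0e
body[7] mov  r0, #0x72 → r0=0x72
epilogue: pop r2=0x60, sp=0xec
epilogue: pop r0=0xa7, sp=0xed
r0 is callee-saved → restored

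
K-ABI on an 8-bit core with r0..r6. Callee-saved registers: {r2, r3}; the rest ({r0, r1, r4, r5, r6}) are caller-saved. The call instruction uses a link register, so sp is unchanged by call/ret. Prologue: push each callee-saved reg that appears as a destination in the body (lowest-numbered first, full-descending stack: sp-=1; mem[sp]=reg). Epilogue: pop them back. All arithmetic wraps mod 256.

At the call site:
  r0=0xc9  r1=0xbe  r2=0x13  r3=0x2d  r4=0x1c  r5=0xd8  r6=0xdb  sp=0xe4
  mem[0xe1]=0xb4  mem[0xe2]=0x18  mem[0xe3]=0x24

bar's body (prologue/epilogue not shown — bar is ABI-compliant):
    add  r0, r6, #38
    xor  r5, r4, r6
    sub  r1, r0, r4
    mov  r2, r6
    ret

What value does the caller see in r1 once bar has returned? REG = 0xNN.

REG = 0xe5

prologue: push r2 -> mem[0xe3]=0x13, sp=0xe3
body[0] add  r0, r6, #38 -> r0=0x01
body[1] xor  r5, r4, r6 -> r5=0xc7
body[2] sub  r1, r0, r4 -> r1=0xe5
body[3] mov  r2, r6 -> r2=0xdb
epilogue: pop r2=0x13, sp=0xe4
r1 is caller-saved -> body value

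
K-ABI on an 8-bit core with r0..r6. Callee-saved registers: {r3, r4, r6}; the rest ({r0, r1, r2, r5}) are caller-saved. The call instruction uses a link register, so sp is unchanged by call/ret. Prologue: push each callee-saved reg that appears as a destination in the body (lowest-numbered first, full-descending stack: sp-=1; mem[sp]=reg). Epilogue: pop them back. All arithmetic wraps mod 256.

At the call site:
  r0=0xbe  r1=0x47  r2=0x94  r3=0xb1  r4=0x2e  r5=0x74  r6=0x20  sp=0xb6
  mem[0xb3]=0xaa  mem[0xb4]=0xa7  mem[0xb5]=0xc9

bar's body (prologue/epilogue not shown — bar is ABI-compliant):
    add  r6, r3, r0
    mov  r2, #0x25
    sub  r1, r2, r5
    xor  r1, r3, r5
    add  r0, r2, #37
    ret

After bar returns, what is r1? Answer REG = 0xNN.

prologue: push r6 → mem[0xb5]=0x20, sp=0xb5
body[0] add  r6, r3, r0 → r6=0x6f
body[1] mov  r2, #0x25 → r2=0x25
body[2] sub  r1, r2, r5 → r1=0xb1
body[3] xor  r1, r3, r5 → r1=0xc5
body[4] add  r0, r2, #37 → r0=0x4a
epilogue: pop r6=0x20, sp=0xb6
r1 is caller-saved → body value

REG = 0xc5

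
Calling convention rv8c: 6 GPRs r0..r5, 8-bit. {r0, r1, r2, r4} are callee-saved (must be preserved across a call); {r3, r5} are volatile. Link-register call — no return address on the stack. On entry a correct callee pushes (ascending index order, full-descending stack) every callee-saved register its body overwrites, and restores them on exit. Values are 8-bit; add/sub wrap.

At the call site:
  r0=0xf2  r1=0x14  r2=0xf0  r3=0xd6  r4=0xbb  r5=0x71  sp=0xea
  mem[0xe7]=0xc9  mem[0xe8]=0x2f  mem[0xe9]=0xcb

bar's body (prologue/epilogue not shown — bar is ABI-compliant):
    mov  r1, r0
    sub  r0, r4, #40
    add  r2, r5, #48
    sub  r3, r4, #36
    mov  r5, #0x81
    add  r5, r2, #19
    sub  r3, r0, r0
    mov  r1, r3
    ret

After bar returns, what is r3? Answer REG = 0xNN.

prologue: push r0 → mem[0xe9]=0xf2, sp=0xe9
prologue: push r1 → mem[0xe8]=0x14, sp=0xe8
prologue: push r2 → mem[0xe7]=0xf0, sp=0xe7
body[0] mov  r1, r0 → r1=0xf2
body[1] sub  r0, r4, #40 → r0=0x93
body[2] add  r2, r5, #48 → r2=0xa1
body[3] sub  r3, r4, #36 → r3=0x97
body[4] mov  r5, #0x81 → r5=0x81
body[5] add  r5, r2, #19 → r5=0xb4
body[6] sub  r3, r0, r0 → r3=0x00
body[7] mov  r1, r3 → r1=0x00
epilogue: pop r2=0xf0, sp=0xe8
epilogue: pop r1=0x14, sp=0xe9
epilogue: pop r0=0xf2, sp=0xea
r3 is caller-saved → body value

REG = 0x00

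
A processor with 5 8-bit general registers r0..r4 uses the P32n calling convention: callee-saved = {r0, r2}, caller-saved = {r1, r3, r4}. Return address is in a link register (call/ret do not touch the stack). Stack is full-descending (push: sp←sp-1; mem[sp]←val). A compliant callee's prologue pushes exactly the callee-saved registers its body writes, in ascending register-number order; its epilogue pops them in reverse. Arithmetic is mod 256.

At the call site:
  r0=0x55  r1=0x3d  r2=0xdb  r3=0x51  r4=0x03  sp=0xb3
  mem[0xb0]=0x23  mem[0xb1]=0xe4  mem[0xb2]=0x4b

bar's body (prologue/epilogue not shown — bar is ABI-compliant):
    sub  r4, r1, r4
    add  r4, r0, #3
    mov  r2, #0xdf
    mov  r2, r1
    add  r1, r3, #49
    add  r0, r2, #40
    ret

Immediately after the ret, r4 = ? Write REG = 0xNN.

prologue: push r0 -> mem[0xb2]=0x55, sp=0xb2
prologue: push r2 -> mem[0xb1]=0xdb, sp=0xb1
body[0] sub  r4, r1, r4 -> r4=0x3a
body[1] add  r4, r0, #3 -> r4=0x58
body[2] mov  r2, #0xdf -> r2=0xdf
body[3] mov  r2, r1 -> r2=0x3d
body[4] add  r1, r3, #49 -> r1=0x82
body[5] add  r0, r2, #40 -> r0=0x65
epilogue: pop r2=0xdb, sp=0xb2
epilogue: pop r0=0x55, sp=0xb3
r4 is caller-saved -> body value

REG = 0x58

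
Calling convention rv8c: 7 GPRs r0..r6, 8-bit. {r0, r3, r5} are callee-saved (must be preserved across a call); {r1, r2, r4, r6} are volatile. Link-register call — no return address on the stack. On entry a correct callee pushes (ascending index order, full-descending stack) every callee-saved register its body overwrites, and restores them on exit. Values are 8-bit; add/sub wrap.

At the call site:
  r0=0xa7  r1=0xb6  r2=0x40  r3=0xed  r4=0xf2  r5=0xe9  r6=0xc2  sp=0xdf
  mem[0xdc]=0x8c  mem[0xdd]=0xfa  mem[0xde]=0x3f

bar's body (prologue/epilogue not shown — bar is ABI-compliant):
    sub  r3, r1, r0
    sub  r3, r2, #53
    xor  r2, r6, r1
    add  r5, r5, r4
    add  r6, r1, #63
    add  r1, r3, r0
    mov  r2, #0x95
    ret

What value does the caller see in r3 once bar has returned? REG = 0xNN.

prologue: push r3 → mem[0xde]=0xed, sp=0xde
prologue: push r5 → mem[0xdd]=0xe9, sp=0xdd
body[0] sub  r3, r1, r0 → r3=0x0f
body[1] sub  r3, r2, #53 → r3=0x0b
body[2] xor  r2, r6, r1 → r2=0x74
body[3] add  r5, r5, r4 → r5=0xdb
body[4] add  r6, r1, #63 → r6=0xf5
body[5] add  r1, r3, r0 → r1=0xb2
body[6] mov  r2, #0x95 → r2=0x95
epilogue: pop r5=0xe9, sp=0xde
epilogue: pop r3=0xed, sp=0xdf
r3 is callee-saved → restored

REG = 0xed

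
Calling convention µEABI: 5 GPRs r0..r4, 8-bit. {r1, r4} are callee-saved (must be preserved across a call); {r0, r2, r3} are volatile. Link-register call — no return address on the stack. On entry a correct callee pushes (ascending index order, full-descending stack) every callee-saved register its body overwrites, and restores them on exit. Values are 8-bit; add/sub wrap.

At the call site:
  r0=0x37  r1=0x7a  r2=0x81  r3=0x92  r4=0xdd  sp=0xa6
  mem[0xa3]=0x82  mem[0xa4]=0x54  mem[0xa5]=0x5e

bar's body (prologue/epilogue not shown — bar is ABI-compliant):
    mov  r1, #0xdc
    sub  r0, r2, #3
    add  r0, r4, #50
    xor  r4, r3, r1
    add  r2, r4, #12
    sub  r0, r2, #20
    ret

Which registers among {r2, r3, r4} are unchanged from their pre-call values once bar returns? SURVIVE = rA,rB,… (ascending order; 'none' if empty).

prologue: push r1 → mem[0xa5]=0x7a, sp=0xa5
prologue: push r4 → mem[0xa4]=0xdd, sp=0xa4
body[0] mov  r1, #0xdc → r1=0xdc
body[1] sub  r0, r2, #3 → r0=0x7e
body[2] add  r0, r4, #50 → r0=0x0f
body[3] xor  r4, r3, r1 → r4=0x4e
body[4] add  r2, r4, #12 → r2=0x5a
body[5] sub  r0, r2, #20 → r0=0x46
epilogue: pop r4=0xdd, sp=0xa5
epilogue: pop r1=0x7a, sp=0xa6
r2: caller-saved, written=True
r3: caller-saved, written=False
r4: callee-saved, written=True

SURVIVE = r3,r4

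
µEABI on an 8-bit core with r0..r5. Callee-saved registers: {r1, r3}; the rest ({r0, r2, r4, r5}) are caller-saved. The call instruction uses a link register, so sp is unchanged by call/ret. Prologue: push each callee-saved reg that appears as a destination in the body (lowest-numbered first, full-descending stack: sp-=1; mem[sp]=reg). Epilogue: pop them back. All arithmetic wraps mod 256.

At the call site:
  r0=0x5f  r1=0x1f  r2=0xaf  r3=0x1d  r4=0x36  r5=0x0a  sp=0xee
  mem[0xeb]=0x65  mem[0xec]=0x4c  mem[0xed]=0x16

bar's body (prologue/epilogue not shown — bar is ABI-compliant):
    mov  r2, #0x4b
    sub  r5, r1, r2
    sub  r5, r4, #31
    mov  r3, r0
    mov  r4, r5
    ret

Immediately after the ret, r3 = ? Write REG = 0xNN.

REG = 0x1d

prologue: push r3 -> mem[0xed]=0x1d, sp=0xed
body[0] mov  r2, #0x4b -> r2=0x4b
body[1] sub  r5, r1, r2 -> r5=0xd4
body[2] sub  r5, r4, #31 -> r5=0x17
body[3] mov  r3, r0 -> r3=0x5f
body[4] mov  r4, r5 -> r4=0x17
epilogue: pop r3=0x1d, sp=0xee
r3 is callee-saved -> restored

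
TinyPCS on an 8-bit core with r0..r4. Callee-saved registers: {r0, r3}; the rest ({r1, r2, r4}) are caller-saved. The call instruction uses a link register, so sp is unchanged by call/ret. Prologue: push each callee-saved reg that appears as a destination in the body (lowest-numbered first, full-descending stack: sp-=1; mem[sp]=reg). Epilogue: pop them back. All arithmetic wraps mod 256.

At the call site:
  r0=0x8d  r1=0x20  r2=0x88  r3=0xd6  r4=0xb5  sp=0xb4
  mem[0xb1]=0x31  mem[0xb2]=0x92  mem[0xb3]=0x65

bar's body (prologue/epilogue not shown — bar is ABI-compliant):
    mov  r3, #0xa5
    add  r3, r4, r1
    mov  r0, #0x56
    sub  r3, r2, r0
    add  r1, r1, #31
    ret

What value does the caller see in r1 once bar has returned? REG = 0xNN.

prologue: push r0 → mem[0xb3]=0x8d, sp=0xb3
prologue: push r3 → mem[0xb2]=0xd6, sp=0xb2
body[0] mov  r3, #0xa5 → r3=0xa5
body[1] add  r3, r4, r1 → r3=0xd5
body[2] mov  r0, #0x56 → r0=0x56
body[3] sub  r3, r2, r0 → r3=0x32
body[4] add  r1, r1, #31 → r1=0x3f
epilogue: pop r3=0xd6, sp=0xb3
epilogue: pop r0=0x8d, sp=0xb4
r1 is caller-saved → body value

REG = 0x3f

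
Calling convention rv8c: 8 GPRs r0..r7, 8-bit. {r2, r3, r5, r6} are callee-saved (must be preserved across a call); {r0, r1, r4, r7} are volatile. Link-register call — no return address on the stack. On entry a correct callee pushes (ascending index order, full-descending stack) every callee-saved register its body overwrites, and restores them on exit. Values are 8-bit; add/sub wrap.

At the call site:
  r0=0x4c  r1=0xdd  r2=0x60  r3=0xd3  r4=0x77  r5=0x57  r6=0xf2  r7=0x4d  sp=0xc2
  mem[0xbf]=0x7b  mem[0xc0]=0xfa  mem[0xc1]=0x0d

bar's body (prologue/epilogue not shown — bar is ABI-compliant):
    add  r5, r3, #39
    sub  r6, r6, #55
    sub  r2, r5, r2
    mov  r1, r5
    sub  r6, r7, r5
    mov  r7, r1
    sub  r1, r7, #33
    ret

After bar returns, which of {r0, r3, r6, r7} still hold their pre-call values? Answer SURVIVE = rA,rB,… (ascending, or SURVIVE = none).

SURVIVE = r0,r3,r6

prologue: push r2 → mem[0xc1]=0x60, sp=0xc1
prologue: push r5 → mem[0xc0]=0x57, sp=0xc0
prologue: push r6 → mem[0xbf]=0xf2, sp=0xbf
body[0] add  r5, r3, #39 → r5=0xfa
body[1] sub  r6, r6, #55 → r6=0xbb
body[2] sub  r2, r5, r2 → r2=0x9a
body[3] mov  r1, r5 → r1=0xfa
body[4] sub  r6, r7, r5 → r6=0x53
body[5] mov  r7, r1 → r7=0xfa
body[6] sub  r1, r7, #33 → r1=0xd9
epilogue: pop r6=0xf2, sp=0xc0
epilogue: pop r5=0x57, sp=0xc1
epilogue: pop r2=0x60, sp=0xc2
r0: caller-saved, written=False
r3: callee-saved, written=False
r6: callee-saved, written=True
r7: caller-saved, written=True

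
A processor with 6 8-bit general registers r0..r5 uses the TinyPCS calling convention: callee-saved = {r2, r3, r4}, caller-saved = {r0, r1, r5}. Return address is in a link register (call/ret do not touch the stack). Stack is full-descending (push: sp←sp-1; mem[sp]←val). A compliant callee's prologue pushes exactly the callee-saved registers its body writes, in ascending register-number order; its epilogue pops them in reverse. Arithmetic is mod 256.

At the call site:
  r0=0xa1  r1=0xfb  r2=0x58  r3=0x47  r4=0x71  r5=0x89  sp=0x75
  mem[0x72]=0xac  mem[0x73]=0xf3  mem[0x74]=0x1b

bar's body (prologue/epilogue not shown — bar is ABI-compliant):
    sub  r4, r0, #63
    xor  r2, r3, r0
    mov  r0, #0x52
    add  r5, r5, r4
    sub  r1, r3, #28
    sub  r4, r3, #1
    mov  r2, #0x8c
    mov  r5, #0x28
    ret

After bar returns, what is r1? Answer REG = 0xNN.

prologue: push r2 → mem[0x74]=0x58, sp=0x74
prologue: push r4 → mem[0x73]=0x71, sp=0x73
body[0] sub  r4, r0, #63 → r4=0x62
body[1] xor  r2, r3, r0 → r2=0xe6
body[2] mov  r0, #0x52 → r0=0x52
body[3] add  r5, r5, r4 → r5=0xeb
body[4] sub  r1, r3, #28 → r1=0x2b
body[5] sub  r4, r3, #1 → r4=0x46
body[6] mov  r2, #0x8c → r2=0x8c
body[7] mov  r5, #0x28 → r5=0x28
epilogue: pop r4=0x71, sp=0x74
epilogue: pop r2=0x58, sp=0x75
r1 is caller-saved → body value

REG = 0x2b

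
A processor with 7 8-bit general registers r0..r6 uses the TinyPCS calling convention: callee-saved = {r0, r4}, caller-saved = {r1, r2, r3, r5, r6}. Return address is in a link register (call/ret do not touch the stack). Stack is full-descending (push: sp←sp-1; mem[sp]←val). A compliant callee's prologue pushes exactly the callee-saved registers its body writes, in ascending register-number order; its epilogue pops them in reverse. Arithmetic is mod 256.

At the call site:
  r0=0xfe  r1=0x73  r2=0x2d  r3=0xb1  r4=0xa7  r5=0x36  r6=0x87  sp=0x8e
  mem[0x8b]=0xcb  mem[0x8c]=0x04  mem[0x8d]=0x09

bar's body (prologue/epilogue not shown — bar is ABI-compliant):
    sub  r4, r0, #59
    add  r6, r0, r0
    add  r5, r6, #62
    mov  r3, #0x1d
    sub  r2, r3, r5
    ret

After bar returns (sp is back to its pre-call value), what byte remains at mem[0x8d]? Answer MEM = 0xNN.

MEM = 0xa7

prologue: push r4 → mem[0x8d]=0xa7, sp=0x8d
body[0] sub  r4, r0, #59 → r4=0xc3
body[1] add  r6, r0, r0 → r6=0xfc
body[2] add  r5, r6, #62 → r5=0x3a
body[3] mov  r3, #0x1d → r3=0x1d
body[4] sub  r2, r3, r5 → r2=0xe3
epilogue: pop r4=0xa7, sp=0x8e
prologue pushed ['r4'] at ['0x8d']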